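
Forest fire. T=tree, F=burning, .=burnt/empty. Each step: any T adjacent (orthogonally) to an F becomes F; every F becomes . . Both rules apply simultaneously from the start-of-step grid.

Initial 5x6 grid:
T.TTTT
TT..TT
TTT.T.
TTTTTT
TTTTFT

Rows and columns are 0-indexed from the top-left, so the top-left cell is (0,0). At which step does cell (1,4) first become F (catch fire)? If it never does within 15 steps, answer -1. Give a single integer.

Step 1: cell (1,4)='T' (+3 fires, +1 burnt)
Step 2: cell (1,4)='T' (+4 fires, +3 burnt)
Step 3: cell (1,4)='F' (+3 fires, +4 burnt)
  -> target ignites at step 3
Step 4: cell (1,4)='.' (+5 fires, +3 burnt)
Step 5: cell (1,4)='.' (+4 fires, +5 burnt)
Step 6: cell (1,4)='.' (+3 fires, +4 burnt)
Step 7: cell (1,4)='.' (+1 fires, +3 burnt)
Step 8: cell (1,4)='.' (+1 fires, +1 burnt)
Step 9: cell (1,4)='.' (+0 fires, +1 burnt)
  fire out at step 9

3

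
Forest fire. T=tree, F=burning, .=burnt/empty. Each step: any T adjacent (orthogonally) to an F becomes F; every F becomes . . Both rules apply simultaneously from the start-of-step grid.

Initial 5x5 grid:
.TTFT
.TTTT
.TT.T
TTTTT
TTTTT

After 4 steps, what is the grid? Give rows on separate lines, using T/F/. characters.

Step 1: 3 trees catch fire, 1 burn out
  .TF.F
  .TTFT
  .TT.T
  TTTTT
  TTTTT
Step 2: 3 trees catch fire, 3 burn out
  .F...
  .TF.F
  .TT.T
  TTTTT
  TTTTT
Step 3: 3 trees catch fire, 3 burn out
  .....
  .F...
  .TF.F
  TTTTT
  TTTTT
Step 4: 3 trees catch fire, 3 burn out
  .....
  .....
  .F...
  TTFTF
  TTTTT

.....
.....
.F...
TTFTF
TTTTT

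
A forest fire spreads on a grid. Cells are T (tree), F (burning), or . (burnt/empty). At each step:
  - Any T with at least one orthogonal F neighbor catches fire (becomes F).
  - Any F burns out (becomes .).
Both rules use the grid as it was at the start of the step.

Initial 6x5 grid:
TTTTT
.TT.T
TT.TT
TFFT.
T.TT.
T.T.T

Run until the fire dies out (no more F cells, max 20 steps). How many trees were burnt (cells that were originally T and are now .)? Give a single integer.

Answer: 19

Derivation:
Step 1: +4 fires, +2 burnt (F count now 4)
Step 2: +6 fires, +4 burnt (F count now 6)
Step 3: +4 fires, +6 burnt (F count now 4)
Step 4: +3 fires, +4 burnt (F count now 3)
Step 5: +2 fires, +3 burnt (F count now 2)
Step 6: +0 fires, +2 burnt (F count now 0)
Fire out after step 6
Initially T: 20, now '.': 29
Total burnt (originally-T cells now '.'): 19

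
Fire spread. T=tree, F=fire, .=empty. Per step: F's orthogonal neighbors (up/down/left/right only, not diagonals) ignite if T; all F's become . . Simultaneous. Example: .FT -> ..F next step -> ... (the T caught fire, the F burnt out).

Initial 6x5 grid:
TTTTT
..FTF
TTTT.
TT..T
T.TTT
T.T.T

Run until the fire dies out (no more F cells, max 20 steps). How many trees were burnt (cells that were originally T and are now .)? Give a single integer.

Step 1: +4 fires, +2 burnt (F count now 4)
Step 2: +4 fires, +4 burnt (F count now 4)
Step 3: +3 fires, +4 burnt (F count now 3)
Step 4: +1 fires, +3 burnt (F count now 1)
Step 5: +1 fires, +1 burnt (F count now 1)
Step 6: +1 fires, +1 burnt (F count now 1)
Step 7: +0 fires, +1 burnt (F count now 0)
Fire out after step 7
Initially T: 20, now '.': 24
Total burnt (originally-T cells now '.'): 14

Answer: 14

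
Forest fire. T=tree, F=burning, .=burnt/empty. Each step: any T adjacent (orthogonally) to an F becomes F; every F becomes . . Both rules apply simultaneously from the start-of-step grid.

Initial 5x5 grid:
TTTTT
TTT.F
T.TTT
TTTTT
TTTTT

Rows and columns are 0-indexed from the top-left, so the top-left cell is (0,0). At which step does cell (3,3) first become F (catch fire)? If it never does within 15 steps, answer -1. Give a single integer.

Step 1: cell (3,3)='T' (+2 fires, +1 burnt)
Step 2: cell (3,3)='T' (+3 fires, +2 burnt)
Step 3: cell (3,3)='F' (+4 fires, +3 burnt)
  -> target ignites at step 3
Step 4: cell (3,3)='.' (+4 fires, +4 burnt)
Step 5: cell (3,3)='.' (+4 fires, +4 burnt)
Step 6: cell (3,3)='.' (+3 fires, +4 burnt)
Step 7: cell (3,3)='.' (+2 fires, +3 burnt)
Step 8: cell (3,3)='.' (+0 fires, +2 burnt)
  fire out at step 8

3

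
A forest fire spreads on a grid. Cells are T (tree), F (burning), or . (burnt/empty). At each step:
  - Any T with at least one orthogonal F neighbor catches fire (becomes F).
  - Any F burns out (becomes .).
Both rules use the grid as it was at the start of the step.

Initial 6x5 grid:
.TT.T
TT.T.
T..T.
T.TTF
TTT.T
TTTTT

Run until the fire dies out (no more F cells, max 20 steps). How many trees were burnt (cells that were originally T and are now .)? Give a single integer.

Answer: 19

Derivation:
Step 1: +2 fires, +1 burnt (F count now 2)
Step 2: +3 fires, +2 burnt (F count now 3)
Step 3: +3 fires, +3 burnt (F count now 3)
Step 4: +2 fires, +3 burnt (F count now 2)
Step 5: +2 fires, +2 burnt (F count now 2)
Step 6: +2 fires, +2 burnt (F count now 2)
Step 7: +1 fires, +2 burnt (F count now 1)
Step 8: +1 fires, +1 burnt (F count now 1)
Step 9: +1 fires, +1 burnt (F count now 1)
Step 10: +1 fires, +1 burnt (F count now 1)
Step 11: +1 fires, +1 burnt (F count now 1)
Step 12: +0 fires, +1 burnt (F count now 0)
Fire out after step 12
Initially T: 20, now '.': 29
Total burnt (originally-T cells now '.'): 19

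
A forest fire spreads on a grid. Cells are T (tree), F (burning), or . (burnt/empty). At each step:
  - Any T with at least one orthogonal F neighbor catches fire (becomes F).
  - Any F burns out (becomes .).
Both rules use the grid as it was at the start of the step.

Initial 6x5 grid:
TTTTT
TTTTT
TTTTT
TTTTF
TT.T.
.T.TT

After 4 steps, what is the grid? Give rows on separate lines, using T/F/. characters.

Step 1: 2 trees catch fire, 1 burn out
  TTTTT
  TTTTT
  TTTTF
  TTTF.
  TT.T.
  .T.TT
Step 2: 4 trees catch fire, 2 burn out
  TTTTT
  TTTTF
  TTTF.
  TTF..
  TT.F.
  .T.TT
Step 3: 5 trees catch fire, 4 burn out
  TTTTF
  TTTF.
  TTF..
  TF...
  TT...
  .T.FT
Step 4: 6 trees catch fire, 5 burn out
  TTTF.
  TTF..
  TF...
  F....
  TF...
  .T..F

TTTF.
TTF..
TF...
F....
TF...
.T..F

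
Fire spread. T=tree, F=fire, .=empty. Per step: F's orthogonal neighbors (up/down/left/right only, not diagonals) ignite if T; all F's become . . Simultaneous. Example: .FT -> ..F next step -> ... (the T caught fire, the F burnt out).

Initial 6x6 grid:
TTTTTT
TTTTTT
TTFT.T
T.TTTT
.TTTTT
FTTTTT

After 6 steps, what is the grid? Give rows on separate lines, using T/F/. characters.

Step 1: 5 trees catch fire, 2 burn out
  TTTTTT
  TTFTTT
  TF.F.T
  T.FTTT
  .TTTTT
  .FTTTT
Step 2: 8 trees catch fire, 5 burn out
  TTFTTT
  TF.FTT
  F....T
  T..FTT
  .FFTTT
  ..FTTT
Step 3: 8 trees catch fire, 8 burn out
  TF.FTT
  F...FT
  .....T
  F...FT
  ...FTT
  ...FTT
Step 4: 6 trees catch fire, 8 burn out
  F...FT
  .....F
  .....T
  .....F
  ....FT
  ....FT
Step 5: 4 trees catch fire, 6 burn out
  .....F
  ......
  .....F
  ......
  .....F
  .....F
Step 6: 0 trees catch fire, 4 burn out
  ......
  ......
  ......
  ......
  ......
  ......

......
......
......
......
......
......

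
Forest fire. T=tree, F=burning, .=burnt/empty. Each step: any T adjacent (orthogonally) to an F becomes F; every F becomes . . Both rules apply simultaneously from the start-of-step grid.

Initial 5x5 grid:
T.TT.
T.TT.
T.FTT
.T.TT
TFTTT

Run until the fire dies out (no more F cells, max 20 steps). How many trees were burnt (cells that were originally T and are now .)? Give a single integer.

Answer: 13

Derivation:
Step 1: +5 fires, +2 burnt (F count now 5)
Step 2: +5 fires, +5 burnt (F count now 5)
Step 3: +3 fires, +5 burnt (F count now 3)
Step 4: +0 fires, +3 burnt (F count now 0)
Fire out after step 4
Initially T: 16, now '.': 22
Total burnt (originally-T cells now '.'): 13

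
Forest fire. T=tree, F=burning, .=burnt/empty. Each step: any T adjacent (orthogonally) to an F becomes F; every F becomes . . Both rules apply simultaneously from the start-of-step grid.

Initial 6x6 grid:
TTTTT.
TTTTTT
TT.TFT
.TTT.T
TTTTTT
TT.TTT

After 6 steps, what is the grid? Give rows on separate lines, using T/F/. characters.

Step 1: 3 trees catch fire, 1 burn out
  TTTTT.
  TTTTFT
  TT.F.F
  .TTT.T
  TTTTTT
  TT.TTT
Step 2: 5 trees catch fire, 3 burn out
  TTTTF.
  TTTF.F
  TT....
  .TTF.F
  TTTTTT
  TT.TTT
Step 3: 5 trees catch fire, 5 burn out
  TTTF..
  TTF...
  TT....
  .TF...
  TTTFTF
  TT.TTT
Step 4: 7 trees catch fire, 5 burn out
  TTF...
  TF....
  TT....
  .F....
  TTF.F.
  TT.FTF
Step 5: 5 trees catch fire, 7 burn out
  TF....
  F.....
  TF....
  ......
  TF....
  TT..F.
Step 6: 4 trees catch fire, 5 burn out
  F.....
  ......
  F.....
  ......
  F.....
  TF....

F.....
......
F.....
......
F.....
TF....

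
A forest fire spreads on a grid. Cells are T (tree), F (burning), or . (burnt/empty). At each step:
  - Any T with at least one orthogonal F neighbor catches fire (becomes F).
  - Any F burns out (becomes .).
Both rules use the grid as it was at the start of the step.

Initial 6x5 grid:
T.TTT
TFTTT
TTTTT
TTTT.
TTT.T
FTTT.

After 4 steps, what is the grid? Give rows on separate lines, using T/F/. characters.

Step 1: 5 trees catch fire, 2 burn out
  T.TTT
  F.FTT
  TFTTT
  TTTT.
  FTT.T
  .FTT.
Step 2: 9 trees catch fire, 5 burn out
  F.FTT
  ...FT
  F.FTT
  FFTT.
  .FT.T
  ..FT.
Step 3: 6 trees catch fire, 9 burn out
  ...FT
  ....F
  ...FT
  ..FT.
  ..F.T
  ...F.
Step 4: 3 trees catch fire, 6 burn out
  ....F
  .....
  ....F
  ...F.
  ....T
  .....

....F
.....
....F
...F.
....T
.....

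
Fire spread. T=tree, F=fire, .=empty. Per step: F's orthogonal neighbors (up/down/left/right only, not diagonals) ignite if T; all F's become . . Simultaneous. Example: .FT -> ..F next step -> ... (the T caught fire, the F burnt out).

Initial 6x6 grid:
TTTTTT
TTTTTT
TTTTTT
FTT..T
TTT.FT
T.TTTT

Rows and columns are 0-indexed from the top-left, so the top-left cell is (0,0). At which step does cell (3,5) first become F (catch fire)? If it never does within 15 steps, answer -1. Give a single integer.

Step 1: cell (3,5)='T' (+5 fires, +2 burnt)
Step 2: cell (3,5)='F' (+8 fires, +5 burnt)
  -> target ignites at step 2
Step 3: cell (3,5)='.' (+6 fires, +8 burnt)
Step 4: cell (3,5)='.' (+5 fires, +6 burnt)
Step 5: cell (3,5)='.' (+4 fires, +5 burnt)
Step 6: cell (3,5)='.' (+2 fires, +4 burnt)
Step 7: cell (3,5)='.' (+0 fires, +2 burnt)
  fire out at step 7

2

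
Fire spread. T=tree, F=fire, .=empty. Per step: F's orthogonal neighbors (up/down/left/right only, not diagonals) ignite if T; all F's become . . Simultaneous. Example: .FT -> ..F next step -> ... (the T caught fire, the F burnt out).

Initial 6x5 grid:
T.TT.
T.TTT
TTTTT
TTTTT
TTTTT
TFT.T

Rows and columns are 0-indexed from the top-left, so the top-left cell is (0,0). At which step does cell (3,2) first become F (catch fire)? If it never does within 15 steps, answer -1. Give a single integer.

Step 1: cell (3,2)='T' (+3 fires, +1 burnt)
Step 2: cell (3,2)='T' (+3 fires, +3 burnt)
Step 3: cell (3,2)='F' (+4 fires, +3 burnt)
  -> target ignites at step 3
Step 4: cell (3,2)='.' (+4 fires, +4 burnt)
Step 5: cell (3,2)='.' (+5 fires, +4 burnt)
Step 6: cell (3,2)='.' (+4 fires, +5 burnt)
Step 7: cell (3,2)='.' (+2 fires, +4 burnt)
Step 8: cell (3,2)='.' (+0 fires, +2 burnt)
  fire out at step 8

3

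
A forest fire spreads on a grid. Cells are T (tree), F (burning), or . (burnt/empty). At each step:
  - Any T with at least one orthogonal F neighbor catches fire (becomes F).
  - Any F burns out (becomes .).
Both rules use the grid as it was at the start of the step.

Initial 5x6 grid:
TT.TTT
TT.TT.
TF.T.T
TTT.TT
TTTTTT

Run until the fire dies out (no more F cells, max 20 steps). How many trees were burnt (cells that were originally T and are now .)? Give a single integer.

Step 1: +3 fires, +1 burnt (F count now 3)
Step 2: +5 fires, +3 burnt (F count now 5)
Step 3: +3 fires, +5 burnt (F count now 3)
Step 4: +1 fires, +3 burnt (F count now 1)
Step 5: +1 fires, +1 burnt (F count now 1)
Step 6: +2 fires, +1 burnt (F count now 2)
Step 7: +1 fires, +2 burnt (F count now 1)
Step 8: +1 fires, +1 burnt (F count now 1)
Step 9: +0 fires, +1 burnt (F count now 0)
Fire out after step 9
Initially T: 23, now '.': 24
Total burnt (originally-T cells now '.'): 17

Answer: 17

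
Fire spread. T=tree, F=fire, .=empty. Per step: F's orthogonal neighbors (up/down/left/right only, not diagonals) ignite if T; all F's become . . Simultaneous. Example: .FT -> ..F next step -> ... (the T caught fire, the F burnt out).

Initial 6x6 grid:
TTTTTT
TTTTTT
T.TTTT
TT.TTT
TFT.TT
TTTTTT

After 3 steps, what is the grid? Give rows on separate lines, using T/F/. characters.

Step 1: 4 trees catch fire, 1 burn out
  TTTTTT
  TTTTTT
  T.TTTT
  TF.TTT
  F.F.TT
  TFTTTT
Step 2: 3 trees catch fire, 4 burn out
  TTTTTT
  TTTTTT
  T.TTTT
  F..TTT
  ....TT
  F.FTTT
Step 3: 2 trees catch fire, 3 burn out
  TTTTTT
  TTTTTT
  F.TTTT
  ...TTT
  ....TT
  ...FTT

TTTTTT
TTTTTT
F.TTTT
...TTT
....TT
...FTT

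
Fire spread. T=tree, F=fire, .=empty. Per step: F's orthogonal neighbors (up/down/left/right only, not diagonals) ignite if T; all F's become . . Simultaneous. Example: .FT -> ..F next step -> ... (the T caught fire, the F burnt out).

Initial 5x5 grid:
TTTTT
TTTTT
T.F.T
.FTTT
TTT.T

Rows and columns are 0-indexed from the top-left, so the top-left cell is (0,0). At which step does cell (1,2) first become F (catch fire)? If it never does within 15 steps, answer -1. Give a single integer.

Step 1: cell (1,2)='F' (+3 fires, +2 burnt)
  -> target ignites at step 1
Step 2: cell (1,2)='.' (+6 fires, +3 burnt)
Step 3: cell (1,2)='.' (+5 fires, +6 burnt)
Step 4: cell (1,2)='.' (+5 fires, +5 burnt)
Step 5: cell (1,2)='.' (+0 fires, +5 burnt)
  fire out at step 5

1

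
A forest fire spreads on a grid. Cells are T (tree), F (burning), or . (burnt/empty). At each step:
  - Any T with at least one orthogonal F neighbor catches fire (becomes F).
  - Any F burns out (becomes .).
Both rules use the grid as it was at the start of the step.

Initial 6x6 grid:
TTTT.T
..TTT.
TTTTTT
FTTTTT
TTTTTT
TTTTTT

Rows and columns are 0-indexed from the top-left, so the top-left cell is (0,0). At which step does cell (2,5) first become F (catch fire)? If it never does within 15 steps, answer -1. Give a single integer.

Step 1: cell (2,5)='T' (+3 fires, +1 burnt)
Step 2: cell (2,5)='T' (+4 fires, +3 burnt)
Step 3: cell (2,5)='T' (+4 fires, +4 burnt)
Step 4: cell (2,5)='T' (+5 fires, +4 burnt)
Step 5: cell (2,5)='T' (+6 fires, +5 burnt)
Step 6: cell (2,5)='F' (+6 fires, +6 burnt)
  -> target ignites at step 6
Step 7: cell (2,5)='.' (+2 fires, +6 burnt)
Step 8: cell (2,5)='.' (+0 fires, +2 burnt)
  fire out at step 8

6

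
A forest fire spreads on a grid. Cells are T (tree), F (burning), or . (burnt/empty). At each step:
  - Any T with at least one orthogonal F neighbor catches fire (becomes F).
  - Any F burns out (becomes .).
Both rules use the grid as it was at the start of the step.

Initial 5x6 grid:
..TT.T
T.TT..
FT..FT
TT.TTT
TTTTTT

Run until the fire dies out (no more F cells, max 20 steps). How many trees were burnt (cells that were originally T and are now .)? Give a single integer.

Answer: 14

Derivation:
Step 1: +5 fires, +2 burnt (F count now 5)
Step 2: +5 fires, +5 burnt (F count now 5)
Step 3: +3 fires, +5 burnt (F count now 3)
Step 4: +1 fires, +3 burnt (F count now 1)
Step 5: +0 fires, +1 burnt (F count now 0)
Fire out after step 5
Initially T: 19, now '.': 25
Total burnt (originally-T cells now '.'): 14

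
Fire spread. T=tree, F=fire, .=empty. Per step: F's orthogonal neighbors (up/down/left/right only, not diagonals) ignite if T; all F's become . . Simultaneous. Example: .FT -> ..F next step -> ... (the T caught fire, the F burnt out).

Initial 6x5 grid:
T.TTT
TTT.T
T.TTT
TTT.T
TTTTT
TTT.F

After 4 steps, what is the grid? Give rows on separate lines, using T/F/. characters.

Step 1: 1 trees catch fire, 1 burn out
  T.TTT
  TTT.T
  T.TTT
  TTT.T
  TTTTF
  TTT..
Step 2: 2 trees catch fire, 1 burn out
  T.TTT
  TTT.T
  T.TTT
  TTT.F
  TTTF.
  TTT..
Step 3: 2 trees catch fire, 2 burn out
  T.TTT
  TTT.T
  T.TTF
  TTT..
  TTF..
  TTT..
Step 4: 5 trees catch fire, 2 burn out
  T.TTT
  TTT.F
  T.TF.
  TTF..
  TF...
  TTF..

T.TTT
TTT.F
T.TF.
TTF..
TF...
TTF..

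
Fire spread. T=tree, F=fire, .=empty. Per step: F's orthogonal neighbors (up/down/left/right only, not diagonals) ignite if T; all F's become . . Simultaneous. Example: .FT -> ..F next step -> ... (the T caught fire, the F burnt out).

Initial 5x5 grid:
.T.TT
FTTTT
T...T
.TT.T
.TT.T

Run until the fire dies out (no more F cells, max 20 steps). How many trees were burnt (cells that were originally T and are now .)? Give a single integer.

Step 1: +2 fires, +1 burnt (F count now 2)
Step 2: +2 fires, +2 burnt (F count now 2)
Step 3: +1 fires, +2 burnt (F count now 1)
Step 4: +2 fires, +1 burnt (F count now 2)
Step 5: +2 fires, +2 burnt (F count now 2)
Step 6: +1 fires, +2 burnt (F count now 1)
Step 7: +1 fires, +1 burnt (F count now 1)
Step 8: +0 fires, +1 burnt (F count now 0)
Fire out after step 8
Initially T: 15, now '.': 21
Total burnt (originally-T cells now '.'): 11

Answer: 11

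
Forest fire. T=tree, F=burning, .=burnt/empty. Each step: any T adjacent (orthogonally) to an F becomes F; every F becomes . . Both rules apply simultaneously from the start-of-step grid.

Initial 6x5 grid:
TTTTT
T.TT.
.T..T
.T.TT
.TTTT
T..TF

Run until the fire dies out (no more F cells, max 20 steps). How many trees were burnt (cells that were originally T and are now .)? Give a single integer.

Answer: 10

Derivation:
Step 1: +2 fires, +1 burnt (F count now 2)
Step 2: +2 fires, +2 burnt (F count now 2)
Step 3: +3 fires, +2 burnt (F count now 3)
Step 4: +1 fires, +3 burnt (F count now 1)
Step 5: +1 fires, +1 burnt (F count now 1)
Step 6: +1 fires, +1 burnt (F count now 1)
Step 7: +0 fires, +1 burnt (F count now 0)
Fire out after step 7
Initially T: 19, now '.': 21
Total burnt (originally-T cells now '.'): 10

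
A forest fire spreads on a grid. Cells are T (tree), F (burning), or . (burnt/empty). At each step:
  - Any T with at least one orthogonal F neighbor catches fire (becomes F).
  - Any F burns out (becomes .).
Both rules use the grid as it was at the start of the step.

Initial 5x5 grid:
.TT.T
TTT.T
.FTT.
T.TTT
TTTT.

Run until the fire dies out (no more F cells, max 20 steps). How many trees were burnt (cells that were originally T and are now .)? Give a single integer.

Step 1: +2 fires, +1 burnt (F count now 2)
Step 2: +5 fires, +2 burnt (F count now 5)
Step 3: +3 fires, +5 burnt (F count now 3)
Step 4: +3 fires, +3 burnt (F count now 3)
Step 5: +1 fires, +3 burnt (F count now 1)
Step 6: +1 fires, +1 burnt (F count now 1)
Step 7: +0 fires, +1 burnt (F count now 0)
Fire out after step 7
Initially T: 17, now '.': 23
Total burnt (originally-T cells now '.'): 15

Answer: 15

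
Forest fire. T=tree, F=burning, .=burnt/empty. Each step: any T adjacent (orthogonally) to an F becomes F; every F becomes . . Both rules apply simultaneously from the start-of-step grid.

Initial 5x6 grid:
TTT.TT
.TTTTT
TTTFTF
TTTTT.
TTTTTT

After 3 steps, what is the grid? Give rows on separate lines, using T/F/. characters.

Step 1: 5 trees catch fire, 2 burn out
  TTT.TT
  .TTFTF
  TTF.F.
  TTTFT.
  TTTTTT
Step 2: 7 trees catch fire, 5 burn out
  TTT.TF
  .TF.F.
  TF....
  TTF.F.
  TTTFTT
Step 3: 7 trees catch fire, 7 burn out
  TTF.F.
  .F....
  F.....
  TF....
  TTF.FT

TTF.F.
.F....
F.....
TF....
TTF.FT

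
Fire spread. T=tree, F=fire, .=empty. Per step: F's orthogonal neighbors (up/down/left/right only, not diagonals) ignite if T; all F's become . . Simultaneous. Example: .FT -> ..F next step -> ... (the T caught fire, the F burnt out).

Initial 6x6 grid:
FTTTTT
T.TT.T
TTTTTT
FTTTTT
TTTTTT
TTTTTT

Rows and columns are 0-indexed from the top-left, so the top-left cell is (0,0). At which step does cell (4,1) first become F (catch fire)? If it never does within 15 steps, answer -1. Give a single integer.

Step 1: cell (4,1)='T' (+5 fires, +2 burnt)
Step 2: cell (4,1)='F' (+5 fires, +5 burnt)
  -> target ignites at step 2
Step 3: cell (4,1)='.' (+6 fires, +5 burnt)
Step 4: cell (4,1)='.' (+6 fires, +6 burnt)
Step 5: cell (4,1)='.' (+5 fires, +6 burnt)
Step 6: cell (4,1)='.' (+4 fires, +5 burnt)
Step 7: cell (4,1)='.' (+1 fires, +4 burnt)
Step 8: cell (4,1)='.' (+0 fires, +1 burnt)
  fire out at step 8

2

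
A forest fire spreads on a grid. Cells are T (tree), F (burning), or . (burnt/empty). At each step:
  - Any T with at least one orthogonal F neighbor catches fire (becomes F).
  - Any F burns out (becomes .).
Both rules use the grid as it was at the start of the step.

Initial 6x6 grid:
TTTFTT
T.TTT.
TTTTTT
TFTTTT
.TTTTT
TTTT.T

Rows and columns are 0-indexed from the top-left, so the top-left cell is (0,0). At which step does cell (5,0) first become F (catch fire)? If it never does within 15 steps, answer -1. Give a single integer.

Step 1: cell (5,0)='T' (+7 fires, +2 burnt)
Step 2: cell (5,0)='T' (+10 fires, +7 burnt)
Step 3: cell (5,0)='F' (+7 fires, +10 burnt)
  -> target ignites at step 3
Step 4: cell (5,0)='.' (+4 fires, +7 burnt)
Step 5: cell (5,0)='.' (+1 fires, +4 burnt)
Step 6: cell (5,0)='.' (+1 fires, +1 burnt)
Step 7: cell (5,0)='.' (+0 fires, +1 burnt)
  fire out at step 7

3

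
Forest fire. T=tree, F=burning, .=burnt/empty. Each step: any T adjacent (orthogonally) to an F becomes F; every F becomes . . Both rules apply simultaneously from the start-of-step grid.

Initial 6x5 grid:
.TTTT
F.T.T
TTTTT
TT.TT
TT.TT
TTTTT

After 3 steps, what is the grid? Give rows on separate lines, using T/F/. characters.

Step 1: 1 trees catch fire, 1 burn out
  .TTTT
  ..T.T
  FTTTT
  TT.TT
  TT.TT
  TTTTT
Step 2: 2 trees catch fire, 1 burn out
  .TTTT
  ..T.T
  .FTTT
  FT.TT
  TT.TT
  TTTTT
Step 3: 3 trees catch fire, 2 burn out
  .TTTT
  ..T.T
  ..FTT
  .F.TT
  FT.TT
  TTTTT

.TTTT
..T.T
..FTT
.F.TT
FT.TT
TTTTT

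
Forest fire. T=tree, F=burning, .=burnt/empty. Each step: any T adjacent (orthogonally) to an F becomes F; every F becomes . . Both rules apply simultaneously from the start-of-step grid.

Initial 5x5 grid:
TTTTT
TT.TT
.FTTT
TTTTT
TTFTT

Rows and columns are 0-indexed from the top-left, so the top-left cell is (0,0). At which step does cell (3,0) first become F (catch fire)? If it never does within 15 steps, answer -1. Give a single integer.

Step 1: cell (3,0)='T' (+6 fires, +2 burnt)
Step 2: cell (3,0)='F' (+7 fires, +6 burnt)
  -> target ignites at step 2
Step 3: cell (3,0)='.' (+5 fires, +7 burnt)
Step 4: cell (3,0)='.' (+2 fires, +5 burnt)
Step 5: cell (3,0)='.' (+1 fires, +2 burnt)
Step 6: cell (3,0)='.' (+0 fires, +1 burnt)
  fire out at step 6

2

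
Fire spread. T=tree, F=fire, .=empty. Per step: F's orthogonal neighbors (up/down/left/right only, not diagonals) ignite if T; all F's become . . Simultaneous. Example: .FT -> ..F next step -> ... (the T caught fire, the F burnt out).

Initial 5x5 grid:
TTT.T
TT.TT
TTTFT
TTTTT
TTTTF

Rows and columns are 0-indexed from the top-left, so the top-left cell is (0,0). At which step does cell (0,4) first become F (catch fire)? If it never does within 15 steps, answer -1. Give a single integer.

Step 1: cell (0,4)='T' (+6 fires, +2 burnt)
Step 2: cell (0,4)='T' (+4 fires, +6 burnt)
Step 3: cell (0,4)='F' (+5 fires, +4 burnt)
  -> target ignites at step 3
Step 4: cell (0,4)='.' (+4 fires, +5 burnt)
Step 5: cell (0,4)='.' (+2 fires, +4 burnt)
Step 6: cell (0,4)='.' (+0 fires, +2 burnt)
  fire out at step 6

3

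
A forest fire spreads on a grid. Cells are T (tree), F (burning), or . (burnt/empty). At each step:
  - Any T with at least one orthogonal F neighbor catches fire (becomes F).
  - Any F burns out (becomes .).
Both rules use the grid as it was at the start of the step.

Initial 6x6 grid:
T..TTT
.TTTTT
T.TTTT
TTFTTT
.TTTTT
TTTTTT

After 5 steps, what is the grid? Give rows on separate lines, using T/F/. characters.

Step 1: 4 trees catch fire, 1 burn out
  T..TTT
  .TTTTT
  T.FTTT
  TF.FTT
  .TFTTT
  TTTTTT
Step 2: 7 trees catch fire, 4 burn out
  T..TTT
  .TFTTT
  T..FTT
  F...FT
  .F.FTT
  TTFTTT
Step 3: 8 trees catch fire, 7 burn out
  T..TTT
  .F.FTT
  F...FT
  .....F
  ....FT
  TF.FTT
Step 4: 6 trees catch fire, 8 burn out
  T..FTT
  ....FT
  .....F
  ......
  .....F
  F...FT
Step 5: 3 trees catch fire, 6 burn out
  T...FT
  .....F
  ......
  ......
  ......
  .....F

T...FT
.....F
......
......
......
.....F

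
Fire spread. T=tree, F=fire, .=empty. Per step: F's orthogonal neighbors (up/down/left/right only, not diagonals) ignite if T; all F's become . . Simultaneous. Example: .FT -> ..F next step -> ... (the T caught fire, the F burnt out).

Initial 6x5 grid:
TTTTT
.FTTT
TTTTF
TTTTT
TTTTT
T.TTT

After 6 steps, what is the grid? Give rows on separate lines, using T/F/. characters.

Step 1: 6 trees catch fire, 2 burn out
  TFTTT
  ..FTF
  TFTF.
  TTTTF
  TTTTT
  T.TTT
Step 2: 9 trees catch fire, 6 burn out
  F.FTF
  ...F.
  F.F..
  TFTF.
  TTTTF
  T.TTT
Step 3: 6 trees catch fire, 9 burn out
  ...F.
  .....
  .....
  F.F..
  TFTF.
  T.TTF
Step 4: 3 trees catch fire, 6 burn out
  .....
  .....
  .....
  .....
  F.F..
  T.TF.
Step 5: 2 trees catch fire, 3 burn out
  .....
  .....
  .....
  .....
  .....
  F.F..
Step 6: 0 trees catch fire, 2 burn out
  .....
  .....
  .....
  .....
  .....
  .....

.....
.....
.....
.....
.....
.....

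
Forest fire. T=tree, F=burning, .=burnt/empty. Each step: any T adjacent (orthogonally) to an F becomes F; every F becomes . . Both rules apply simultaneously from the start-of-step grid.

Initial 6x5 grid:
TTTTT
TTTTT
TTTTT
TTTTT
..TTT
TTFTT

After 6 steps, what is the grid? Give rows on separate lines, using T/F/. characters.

Step 1: 3 trees catch fire, 1 burn out
  TTTTT
  TTTTT
  TTTTT
  TTTTT
  ..FTT
  TF.FT
Step 2: 4 trees catch fire, 3 burn out
  TTTTT
  TTTTT
  TTTTT
  TTFTT
  ...FT
  F...F
Step 3: 4 trees catch fire, 4 burn out
  TTTTT
  TTTTT
  TTFTT
  TF.FT
  ....F
  .....
Step 4: 5 trees catch fire, 4 burn out
  TTTTT
  TTFTT
  TF.FT
  F...F
  .....
  .....
Step 5: 5 trees catch fire, 5 burn out
  TTFTT
  TF.FT
  F...F
  .....
  .....
  .....
Step 6: 4 trees catch fire, 5 burn out
  TF.FT
  F...F
  .....
  .....
  .....
  .....

TF.FT
F...F
.....
.....
.....
.....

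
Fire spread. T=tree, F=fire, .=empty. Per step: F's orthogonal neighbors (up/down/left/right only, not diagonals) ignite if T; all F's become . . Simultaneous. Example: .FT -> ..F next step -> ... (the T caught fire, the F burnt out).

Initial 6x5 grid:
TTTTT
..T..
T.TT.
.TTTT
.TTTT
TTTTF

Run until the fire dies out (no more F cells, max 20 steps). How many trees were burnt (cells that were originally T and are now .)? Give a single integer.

Step 1: +2 fires, +1 burnt (F count now 2)
Step 2: +3 fires, +2 burnt (F count now 3)
Step 3: +3 fires, +3 burnt (F count now 3)
Step 4: +4 fires, +3 burnt (F count now 4)
Step 5: +2 fires, +4 burnt (F count now 2)
Step 6: +1 fires, +2 burnt (F count now 1)
Step 7: +1 fires, +1 burnt (F count now 1)
Step 8: +2 fires, +1 burnt (F count now 2)
Step 9: +2 fires, +2 burnt (F count now 2)
Step 10: +0 fires, +2 burnt (F count now 0)
Fire out after step 10
Initially T: 21, now '.': 29
Total burnt (originally-T cells now '.'): 20

Answer: 20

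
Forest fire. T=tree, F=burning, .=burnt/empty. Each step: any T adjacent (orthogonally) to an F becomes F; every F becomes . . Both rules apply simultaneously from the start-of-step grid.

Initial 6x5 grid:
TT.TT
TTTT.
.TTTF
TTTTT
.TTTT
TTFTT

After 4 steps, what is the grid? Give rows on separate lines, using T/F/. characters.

Step 1: 5 trees catch fire, 2 burn out
  TT.TT
  TTTT.
  .TTF.
  TTTTF
  .TFTT
  TF.FT
Step 2: 9 trees catch fire, 5 burn out
  TT.TT
  TTTF.
  .TF..
  TTFF.
  .F.FF
  F...F
Step 3: 4 trees catch fire, 9 burn out
  TT.FT
  TTF..
  .F...
  TF...
  .....
  .....
Step 4: 3 trees catch fire, 4 burn out
  TT..F
  TF...
  .....
  F....
  .....
  .....

TT..F
TF...
.....
F....
.....
.....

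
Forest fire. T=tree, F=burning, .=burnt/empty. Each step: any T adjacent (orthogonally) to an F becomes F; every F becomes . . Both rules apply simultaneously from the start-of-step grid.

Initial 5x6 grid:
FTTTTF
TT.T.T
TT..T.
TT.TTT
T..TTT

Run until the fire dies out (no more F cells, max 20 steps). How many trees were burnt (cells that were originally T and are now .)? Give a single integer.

Answer: 13

Derivation:
Step 1: +4 fires, +2 burnt (F count now 4)
Step 2: +4 fires, +4 burnt (F count now 4)
Step 3: +3 fires, +4 burnt (F count now 3)
Step 4: +2 fires, +3 burnt (F count now 2)
Step 5: +0 fires, +2 burnt (F count now 0)
Fire out after step 5
Initially T: 20, now '.': 23
Total burnt (originally-T cells now '.'): 13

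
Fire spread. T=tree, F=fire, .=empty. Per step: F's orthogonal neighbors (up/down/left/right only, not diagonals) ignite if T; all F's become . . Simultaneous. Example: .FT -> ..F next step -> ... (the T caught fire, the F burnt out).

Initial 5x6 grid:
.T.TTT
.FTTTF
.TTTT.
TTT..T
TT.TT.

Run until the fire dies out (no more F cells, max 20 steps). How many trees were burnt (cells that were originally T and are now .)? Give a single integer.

Step 1: +5 fires, +2 burnt (F count now 5)
Step 2: +5 fires, +5 burnt (F count now 5)
Step 3: +5 fires, +5 burnt (F count now 5)
Step 4: +1 fires, +5 burnt (F count now 1)
Step 5: +0 fires, +1 burnt (F count now 0)
Fire out after step 5
Initially T: 19, now '.': 27
Total burnt (originally-T cells now '.'): 16

Answer: 16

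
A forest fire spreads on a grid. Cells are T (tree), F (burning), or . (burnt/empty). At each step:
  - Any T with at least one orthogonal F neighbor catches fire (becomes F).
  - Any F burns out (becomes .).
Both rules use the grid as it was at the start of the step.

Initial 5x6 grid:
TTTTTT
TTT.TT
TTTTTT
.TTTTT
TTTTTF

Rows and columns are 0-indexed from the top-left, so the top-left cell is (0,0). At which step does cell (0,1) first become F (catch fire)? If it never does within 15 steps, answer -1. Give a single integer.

Step 1: cell (0,1)='T' (+2 fires, +1 burnt)
Step 2: cell (0,1)='T' (+3 fires, +2 burnt)
Step 3: cell (0,1)='T' (+4 fires, +3 burnt)
Step 4: cell (0,1)='T' (+5 fires, +4 burnt)
Step 5: cell (0,1)='T' (+4 fires, +5 burnt)
Step 6: cell (0,1)='T' (+3 fires, +4 burnt)
Step 7: cell (0,1)='T' (+3 fires, +3 burnt)
Step 8: cell (0,1)='F' (+2 fires, +3 burnt)
  -> target ignites at step 8
Step 9: cell (0,1)='.' (+1 fires, +2 burnt)
Step 10: cell (0,1)='.' (+0 fires, +1 burnt)
  fire out at step 10

8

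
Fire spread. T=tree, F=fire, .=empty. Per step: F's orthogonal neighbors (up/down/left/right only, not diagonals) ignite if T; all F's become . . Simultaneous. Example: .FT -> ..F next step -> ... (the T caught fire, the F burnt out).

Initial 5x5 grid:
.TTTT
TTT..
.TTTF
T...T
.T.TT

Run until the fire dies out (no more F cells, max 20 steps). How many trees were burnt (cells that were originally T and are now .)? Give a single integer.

Step 1: +2 fires, +1 burnt (F count now 2)
Step 2: +2 fires, +2 burnt (F count now 2)
Step 3: +3 fires, +2 burnt (F count now 3)
Step 4: +2 fires, +3 burnt (F count now 2)
Step 5: +3 fires, +2 burnt (F count now 3)
Step 6: +1 fires, +3 burnt (F count now 1)
Step 7: +0 fires, +1 burnt (F count now 0)
Fire out after step 7
Initially T: 15, now '.': 23
Total burnt (originally-T cells now '.'): 13

Answer: 13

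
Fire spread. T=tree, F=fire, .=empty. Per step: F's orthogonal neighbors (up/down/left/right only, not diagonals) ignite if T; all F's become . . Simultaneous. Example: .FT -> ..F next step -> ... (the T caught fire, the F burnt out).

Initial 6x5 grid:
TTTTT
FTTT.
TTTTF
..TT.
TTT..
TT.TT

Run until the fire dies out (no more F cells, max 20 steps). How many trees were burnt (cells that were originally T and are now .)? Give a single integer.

Answer: 19

Derivation:
Step 1: +4 fires, +2 burnt (F count now 4)
Step 2: +6 fires, +4 burnt (F count now 6)
Step 3: +3 fires, +6 burnt (F count now 3)
Step 4: +2 fires, +3 burnt (F count now 2)
Step 5: +1 fires, +2 burnt (F count now 1)
Step 6: +2 fires, +1 burnt (F count now 2)
Step 7: +1 fires, +2 burnt (F count now 1)
Step 8: +0 fires, +1 burnt (F count now 0)
Fire out after step 8
Initially T: 21, now '.': 28
Total burnt (originally-T cells now '.'): 19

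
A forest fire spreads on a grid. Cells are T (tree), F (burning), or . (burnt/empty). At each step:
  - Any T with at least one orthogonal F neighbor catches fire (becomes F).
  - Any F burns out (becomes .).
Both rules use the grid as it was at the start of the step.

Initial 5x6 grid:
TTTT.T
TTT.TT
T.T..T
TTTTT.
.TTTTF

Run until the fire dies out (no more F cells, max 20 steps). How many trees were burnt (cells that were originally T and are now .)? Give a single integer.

Answer: 18

Derivation:
Step 1: +1 fires, +1 burnt (F count now 1)
Step 2: +2 fires, +1 burnt (F count now 2)
Step 3: +2 fires, +2 burnt (F count now 2)
Step 4: +2 fires, +2 burnt (F count now 2)
Step 5: +2 fires, +2 burnt (F count now 2)
Step 6: +2 fires, +2 burnt (F count now 2)
Step 7: +3 fires, +2 burnt (F count now 3)
Step 8: +3 fires, +3 burnt (F count now 3)
Step 9: +1 fires, +3 burnt (F count now 1)
Step 10: +0 fires, +1 burnt (F count now 0)
Fire out after step 10
Initially T: 22, now '.': 26
Total burnt (originally-T cells now '.'): 18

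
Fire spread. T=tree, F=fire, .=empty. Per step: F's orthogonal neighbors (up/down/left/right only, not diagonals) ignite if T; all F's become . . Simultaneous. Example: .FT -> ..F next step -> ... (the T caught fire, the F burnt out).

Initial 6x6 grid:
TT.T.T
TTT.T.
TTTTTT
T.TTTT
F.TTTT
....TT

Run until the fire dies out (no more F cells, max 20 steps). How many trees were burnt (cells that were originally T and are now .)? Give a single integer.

Answer: 23

Derivation:
Step 1: +1 fires, +1 burnt (F count now 1)
Step 2: +1 fires, +1 burnt (F count now 1)
Step 3: +2 fires, +1 burnt (F count now 2)
Step 4: +3 fires, +2 burnt (F count now 3)
Step 5: +4 fires, +3 burnt (F count now 4)
Step 6: +3 fires, +4 burnt (F count now 3)
Step 7: +4 fires, +3 burnt (F count now 4)
Step 8: +2 fires, +4 burnt (F count now 2)
Step 9: +2 fires, +2 burnt (F count now 2)
Step 10: +1 fires, +2 burnt (F count now 1)
Step 11: +0 fires, +1 burnt (F count now 0)
Fire out after step 11
Initially T: 25, now '.': 34
Total burnt (originally-T cells now '.'): 23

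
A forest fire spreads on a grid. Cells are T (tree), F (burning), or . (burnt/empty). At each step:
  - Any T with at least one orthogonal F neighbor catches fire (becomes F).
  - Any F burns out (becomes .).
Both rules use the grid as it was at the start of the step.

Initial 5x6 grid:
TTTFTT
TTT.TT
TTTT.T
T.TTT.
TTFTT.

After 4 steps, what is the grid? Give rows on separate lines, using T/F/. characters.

Step 1: 5 trees catch fire, 2 burn out
  TTF.FT
  TTT.TT
  TTTT.T
  T.FTT.
  TF.FT.
Step 2: 8 trees catch fire, 5 burn out
  TF...F
  TTF.FT
  TTFT.T
  T..FT.
  F...F.
Step 3: 7 trees catch fire, 8 burn out
  F.....
  TF...F
  TF.F.T
  F...F.
  ......
Step 4: 3 trees catch fire, 7 burn out
  ......
  F.....
  F....F
  ......
  ......

......
F.....
F....F
......
......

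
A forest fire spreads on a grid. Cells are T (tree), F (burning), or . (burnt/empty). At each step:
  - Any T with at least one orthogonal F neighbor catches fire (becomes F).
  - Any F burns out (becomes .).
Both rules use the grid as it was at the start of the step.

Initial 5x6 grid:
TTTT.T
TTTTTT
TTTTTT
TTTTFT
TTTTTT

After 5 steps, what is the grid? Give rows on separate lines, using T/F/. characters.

Step 1: 4 trees catch fire, 1 burn out
  TTTT.T
  TTTTTT
  TTTTFT
  TTTF.F
  TTTTFT
Step 2: 6 trees catch fire, 4 burn out
  TTTT.T
  TTTTFT
  TTTF.F
  TTF...
  TTTF.F
Step 3: 5 trees catch fire, 6 burn out
  TTTT.T
  TTTF.F
  TTF...
  TF....
  TTF...
Step 4: 6 trees catch fire, 5 burn out
  TTTF.F
  TTF...
  TF....
  F.....
  TF....
Step 5: 4 trees catch fire, 6 burn out
  TTF...
  TF....
  F.....
  ......
  F.....

TTF...
TF....
F.....
......
F.....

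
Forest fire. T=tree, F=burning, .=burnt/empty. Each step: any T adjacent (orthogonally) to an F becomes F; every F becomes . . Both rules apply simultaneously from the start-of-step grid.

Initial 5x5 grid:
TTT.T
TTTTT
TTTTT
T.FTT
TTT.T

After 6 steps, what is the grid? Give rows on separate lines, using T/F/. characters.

Step 1: 3 trees catch fire, 1 burn out
  TTT.T
  TTTTT
  TTFTT
  T..FT
  TTF.T
Step 2: 5 trees catch fire, 3 burn out
  TTT.T
  TTFTT
  TF.FT
  T...F
  TF..T
Step 3: 7 trees catch fire, 5 burn out
  TTF.T
  TF.FT
  F...F
  T....
  F...F
Step 4: 4 trees catch fire, 7 burn out
  TF..T
  F...F
  .....
  F....
  .....
Step 5: 2 trees catch fire, 4 burn out
  F...F
  .....
  .....
  .....
  .....
Step 6: 0 trees catch fire, 2 burn out
  .....
  .....
  .....
  .....
  .....

.....
.....
.....
.....
.....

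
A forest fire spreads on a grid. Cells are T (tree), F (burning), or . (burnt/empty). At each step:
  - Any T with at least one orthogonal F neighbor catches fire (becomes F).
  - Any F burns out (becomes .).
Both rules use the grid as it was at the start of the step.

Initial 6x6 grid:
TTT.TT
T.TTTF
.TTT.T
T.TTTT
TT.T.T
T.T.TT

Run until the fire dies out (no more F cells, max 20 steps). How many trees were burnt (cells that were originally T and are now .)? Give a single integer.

Step 1: +3 fires, +1 burnt (F count now 3)
Step 2: +3 fires, +3 burnt (F count now 3)
Step 3: +4 fires, +3 burnt (F count now 4)
Step 4: +4 fires, +4 burnt (F count now 4)
Step 5: +5 fires, +4 burnt (F count now 5)
Step 6: +1 fires, +5 burnt (F count now 1)
Step 7: +1 fires, +1 burnt (F count now 1)
Step 8: +0 fires, +1 burnt (F count now 0)
Fire out after step 8
Initially T: 26, now '.': 31
Total burnt (originally-T cells now '.'): 21

Answer: 21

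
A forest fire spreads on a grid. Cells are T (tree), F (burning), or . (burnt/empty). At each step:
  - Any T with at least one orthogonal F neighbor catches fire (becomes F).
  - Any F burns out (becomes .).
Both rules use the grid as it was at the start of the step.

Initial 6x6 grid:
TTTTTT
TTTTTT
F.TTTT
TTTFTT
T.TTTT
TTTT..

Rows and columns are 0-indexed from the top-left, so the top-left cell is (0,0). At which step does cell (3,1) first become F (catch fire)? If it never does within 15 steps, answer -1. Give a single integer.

Step 1: cell (3,1)='T' (+6 fires, +2 burnt)
Step 2: cell (3,1)='F' (+11 fires, +6 burnt)
  -> target ignites at step 2
Step 3: cell (3,1)='.' (+8 fires, +11 burnt)
Step 4: cell (3,1)='.' (+4 fires, +8 burnt)
Step 5: cell (3,1)='.' (+1 fires, +4 burnt)
Step 6: cell (3,1)='.' (+0 fires, +1 burnt)
  fire out at step 6

2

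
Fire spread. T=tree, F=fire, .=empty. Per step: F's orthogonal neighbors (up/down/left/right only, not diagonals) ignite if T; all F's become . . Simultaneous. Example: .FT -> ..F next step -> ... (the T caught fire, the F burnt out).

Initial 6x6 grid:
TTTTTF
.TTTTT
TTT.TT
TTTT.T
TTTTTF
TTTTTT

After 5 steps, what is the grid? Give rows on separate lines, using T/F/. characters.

Step 1: 5 trees catch fire, 2 burn out
  TTTTF.
  .TTTTF
  TTT.TT
  TTTT.F
  TTTTF.
  TTTTTF
Step 2: 5 trees catch fire, 5 burn out
  TTTF..
  .TTTF.
  TTT.TF
  TTTT..
  TTTF..
  TTTTF.
Step 3: 6 trees catch fire, 5 burn out
  TTF...
  .TTF..
  TTT.F.
  TTTF..
  TTF...
  TTTF..
Step 4: 5 trees catch fire, 6 burn out
  TF....
  .TF...
  TTT...
  TTF...
  TF....
  TTF...
Step 5: 6 trees catch fire, 5 burn out
  F.....
  .F....
  TTF...
  TF....
  F.....
  TF....

F.....
.F....
TTF...
TF....
F.....
TF....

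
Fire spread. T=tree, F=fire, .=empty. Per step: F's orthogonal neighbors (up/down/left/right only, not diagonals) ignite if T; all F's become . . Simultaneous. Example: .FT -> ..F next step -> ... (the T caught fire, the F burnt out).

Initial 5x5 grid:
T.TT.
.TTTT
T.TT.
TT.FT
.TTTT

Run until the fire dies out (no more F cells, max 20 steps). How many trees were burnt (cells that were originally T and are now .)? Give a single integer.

Step 1: +3 fires, +1 burnt (F count now 3)
Step 2: +4 fires, +3 burnt (F count now 4)
Step 3: +4 fires, +4 burnt (F count now 4)
Step 4: +3 fires, +4 burnt (F count now 3)
Step 5: +1 fires, +3 burnt (F count now 1)
Step 6: +1 fires, +1 burnt (F count now 1)
Step 7: +0 fires, +1 burnt (F count now 0)
Fire out after step 7
Initially T: 17, now '.': 24
Total burnt (originally-T cells now '.'): 16

Answer: 16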